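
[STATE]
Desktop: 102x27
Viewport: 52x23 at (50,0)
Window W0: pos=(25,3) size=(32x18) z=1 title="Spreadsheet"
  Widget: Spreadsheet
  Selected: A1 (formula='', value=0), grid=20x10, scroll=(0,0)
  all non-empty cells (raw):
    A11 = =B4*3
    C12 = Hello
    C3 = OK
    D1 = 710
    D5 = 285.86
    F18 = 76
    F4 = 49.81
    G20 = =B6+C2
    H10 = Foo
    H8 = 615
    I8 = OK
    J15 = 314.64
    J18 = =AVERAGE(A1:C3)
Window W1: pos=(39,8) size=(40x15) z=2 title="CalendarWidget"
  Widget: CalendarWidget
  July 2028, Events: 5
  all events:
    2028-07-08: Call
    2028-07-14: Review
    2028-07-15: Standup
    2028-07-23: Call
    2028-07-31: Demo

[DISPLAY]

                                                    
                                                    
                                                    
━━━━━━┓                                             
      ┃                                             
──────┨                                             
      ┃                                             
      ┃                                             
━━━━━━━━━━━━━━━━━━━━━━━━━━━━┓                       
idget                       ┃                       
────────────────────────────┨                       
    July 2028               ┃                       
h Fr Sa Su                  ┃                       
      1  2                  ┃                       
6  7  8*  9                 ┃                       
3 14* 15* 16                ┃                       
0 21 22 23*                 ┃                       
7 28 29 30                  ┃                       
                            ┃                       
                            ┃                       
                            ┃                       
                            ┃                       
━━━━━━━━━━━━━━━━━━━━━━━━━━━━┛                       


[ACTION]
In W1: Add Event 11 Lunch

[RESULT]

                                                    
                                                    
                                                    
━━━━━━┓                                             
      ┃                                             
──────┨                                             
      ┃                                             
      ┃                                             
━━━━━━━━━━━━━━━━━━━━━━━━━━━━┓                       
idget                       ┃                       
────────────────────────────┨                       
    July 2028               ┃                       
h Fr Sa Su                  ┃                       
      1  2                  ┃                       
6  7  8*  9                 ┃                       
13 14* 15* 16               ┃                       
0 21 22 23*                 ┃                       
7 28 29 30                  ┃                       
                            ┃                       
                            ┃                       
                            ┃                       
                            ┃                       
━━━━━━━━━━━━━━━━━━━━━━━━━━━━┛                       


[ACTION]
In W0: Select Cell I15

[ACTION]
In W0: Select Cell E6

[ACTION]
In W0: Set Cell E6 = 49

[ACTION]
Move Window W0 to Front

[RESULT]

                                                    
                                                    
                                                    
━━━━━━┓                                             
      ┃                                             
──────┨                                             
      ┃                                             
      ┃                                             
------┃━━━━━━━━━━━━━━━━━━━━━┓                       
   0  ┃                     ┃                       
   0  ┃─────────────────────┨                       
      ┃y 2028               ┃                       
   0  ┃ Su                  ┃                       
   0  ┃  2                  ┃                       
   0  ┃*  9                 ┃                       
   0  ┃15* 16               ┃                       
   0  ┃ 23*                 ┃                       
   0  ┃ 30                  ┃                       
   0  ┃                     ┃                       
   0  ┃                     ┃                       
━━━━━━┛                     ┃                       
                            ┃                       
━━━━━━━━━━━━━━━━━━━━━━━━━━━━┛                       


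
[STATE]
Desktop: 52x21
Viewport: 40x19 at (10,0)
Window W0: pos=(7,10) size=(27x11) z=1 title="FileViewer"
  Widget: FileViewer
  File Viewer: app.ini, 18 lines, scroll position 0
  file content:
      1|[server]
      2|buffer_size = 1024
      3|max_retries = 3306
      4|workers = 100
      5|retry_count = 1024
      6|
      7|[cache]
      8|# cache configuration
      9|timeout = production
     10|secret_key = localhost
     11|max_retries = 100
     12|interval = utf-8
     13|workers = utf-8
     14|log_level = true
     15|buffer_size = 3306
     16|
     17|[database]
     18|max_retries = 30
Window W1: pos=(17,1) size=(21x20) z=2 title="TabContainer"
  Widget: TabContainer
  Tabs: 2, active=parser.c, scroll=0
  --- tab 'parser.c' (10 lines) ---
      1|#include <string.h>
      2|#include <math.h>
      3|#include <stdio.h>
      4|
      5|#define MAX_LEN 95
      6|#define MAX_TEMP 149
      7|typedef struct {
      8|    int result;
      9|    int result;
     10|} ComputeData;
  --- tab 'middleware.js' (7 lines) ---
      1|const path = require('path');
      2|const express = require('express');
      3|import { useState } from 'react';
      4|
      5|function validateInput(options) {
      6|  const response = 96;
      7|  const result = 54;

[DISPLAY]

                                        
       ┏━━━━━━━━━━━━━━━━━━━┓            
       ┃ TabContainer      ┃            
       ┠───────────────────┨            
       ┃[parser.c]│ middlew┃            
       ┃───────────────────┃            
       ┃#include <string.h>┃            
       ┃#include <math.h>  ┃            
       ┃#include <stdio.h> ┃            
       ┃                   ┃            
━━━━━━━┃#define MAX_LEN 95 ┃            
ileView┃#define MAX_TEMP 14┃            
───────┃typedef struct {   ┃            
erver] ┃    int result;    ┃            
ffer_si┃    int result;    ┃            
x_retri┃} ComputeData;     ┃            
rkers =┃                   ┃            
try_cou┃                   ┃            
       ┃                   ┃            


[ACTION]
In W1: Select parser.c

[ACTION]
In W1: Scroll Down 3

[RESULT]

                                        
       ┏━━━━━━━━━━━━━━━━━━━┓            
       ┃ TabContainer      ┃            
       ┠───────────────────┨            
       ┃[parser.c]│ middlew┃            
       ┃───────────────────┃            
       ┃                   ┃            
       ┃#define MAX_LEN 95 ┃            
       ┃#define MAX_TEMP 14┃            
       ┃typedef struct {   ┃            
━━━━━━━┃    int result;    ┃            
ileView┃    int result;    ┃            
───────┃} ComputeData;     ┃            
erver] ┃                   ┃            
ffer_si┃                   ┃            
x_retri┃                   ┃            
rkers =┃                   ┃            
try_cou┃                   ┃            
       ┃                   ┃            


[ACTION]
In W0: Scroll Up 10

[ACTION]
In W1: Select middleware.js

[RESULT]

                                        
       ┏━━━━━━━━━━━━━━━━━━━┓            
       ┃ TabContainer      ┃            
       ┠───────────────────┨            
       ┃ parser.c │[middlew┃            
       ┃───────────────────┃            
       ┃const path = requir┃            
       ┃const express = req┃            
       ┃import { useState }┃            
       ┃                   ┃            
━━━━━━━┃function validateIn┃            
ileView┃  const response = ┃            
───────┃  const result = 54┃            
erver] ┃                   ┃            
ffer_si┃                   ┃            
x_retri┃                   ┃            
rkers =┃                   ┃            
try_cou┃                   ┃            
       ┃                   ┃            


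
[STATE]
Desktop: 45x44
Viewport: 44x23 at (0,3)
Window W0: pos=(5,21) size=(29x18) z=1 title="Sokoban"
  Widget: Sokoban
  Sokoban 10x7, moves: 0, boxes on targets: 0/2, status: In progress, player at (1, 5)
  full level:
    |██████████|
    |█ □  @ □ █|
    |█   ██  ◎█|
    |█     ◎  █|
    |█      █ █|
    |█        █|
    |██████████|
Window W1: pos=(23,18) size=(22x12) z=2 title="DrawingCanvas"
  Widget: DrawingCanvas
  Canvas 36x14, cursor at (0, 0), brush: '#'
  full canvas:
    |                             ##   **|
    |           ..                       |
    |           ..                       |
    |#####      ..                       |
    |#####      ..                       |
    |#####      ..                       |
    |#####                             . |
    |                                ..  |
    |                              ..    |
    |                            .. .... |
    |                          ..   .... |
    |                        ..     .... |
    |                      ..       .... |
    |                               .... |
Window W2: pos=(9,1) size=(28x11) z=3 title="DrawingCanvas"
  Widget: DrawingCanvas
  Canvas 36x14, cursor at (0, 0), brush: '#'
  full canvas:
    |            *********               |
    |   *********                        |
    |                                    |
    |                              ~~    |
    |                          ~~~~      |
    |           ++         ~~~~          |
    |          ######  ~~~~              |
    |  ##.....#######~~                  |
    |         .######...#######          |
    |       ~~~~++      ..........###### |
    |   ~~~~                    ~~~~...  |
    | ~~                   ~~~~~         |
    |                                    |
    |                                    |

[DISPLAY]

         ┠──────────────────────────┨       
         ┃+           *********     ┃       
         ┃   *********              ┃       
         ┃                          ┃       
         ┃                          ┃       
         ┃                          ┃       
         ┃           ++         ~~~~┃       
         ┃          ######  ~~~~    ┃       
         ┗━━━━━━━━━━━━━━━━━━━━━━━━━━┛       
                                            
                                            
                                            
                                            
                                            
                                            
                       ┏━━━━━━━━━━━━━━━━━━━━
                       ┃ DrawingCanvas      
                       ┠────────────────────
     ┏━━━━━━━━━━━━━━━━━┃+                   
     ┃ Sokoban         ┃           ..       
     ┠─────────────────┃           ..       
     ┃██████████       ┃#####      ..       
     ┃█ □  @ □ █       ┃#####      ..       


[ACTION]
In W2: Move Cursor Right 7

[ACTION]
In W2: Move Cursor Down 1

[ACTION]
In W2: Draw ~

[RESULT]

         ┠──────────────────────────┨       
         ┃            *********     ┃       
         ┃   ****~****              ┃       
         ┃                          ┃       
         ┃                          ┃       
         ┃                          ┃       
         ┃           ++         ~~~~┃       
         ┃          ######  ~~~~    ┃       
         ┗━━━━━━━━━━━━━━━━━━━━━━━━━━┛       
                                            
                                            
                                            
                                            
                                            
                                            
                       ┏━━━━━━━━━━━━━━━━━━━━
                       ┃ DrawingCanvas      
                       ┠────────────────────
     ┏━━━━━━━━━━━━━━━━━┃+                   
     ┃ Sokoban         ┃           ..       
     ┠─────────────────┃           ..       
     ┃██████████       ┃#####      ..       
     ┃█ □  @ □ █       ┃#####      ..       


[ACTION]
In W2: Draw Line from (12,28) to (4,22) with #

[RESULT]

         ┠──────────────────────────┨       
         ┃            *********     ┃       
         ┃   ****~****              ┃       
         ┃                          ┃       
         ┃                          ┃       
         ┃                      #   ┃       
         ┃           ++         ~#~~┃       
         ┃          ######  ~~~~  # ┃       
         ┗━━━━━━━━━━━━━━━━━━━━━━━━━━┛       
                                            
                                            
                                            
                                            
                                            
                                            
                       ┏━━━━━━━━━━━━━━━━━━━━
                       ┃ DrawingCanvas      
                       ┠────────────────────
     ┏━━━━━━━━━━━━━━━━━┃+                   
     ┃ Sokoban         ┃           ..       
     ┠─────────────────┃           ..       
     ┃██████████       ┃#####      ..       
     ┃█ □  @ □ █       ┃#####      ..       


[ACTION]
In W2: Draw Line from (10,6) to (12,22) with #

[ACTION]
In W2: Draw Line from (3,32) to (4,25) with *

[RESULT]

         ┠──────────────────────────┨       
         ┃            *********     ┃       
         ┃   ****~****              ┃       
         ┃                          ┃       
         ┃                          ┃       
         ┃                      #  *┃       
         ┃           ++         ~#~~┃       
         ┃          ######  ~~~~  # ┃       
         ┗━━━━━━━━━━━━━━━━━━━━━━━━━━┛       
                                            
                                            
                                            
                                            
                                            
                                            
                       ┏━━━━━━━━━━━━━━━━━━━━
                       ┃ DrawingCanvas      
                       ┠────────────────────
     ┏━━━━━━━━━━━━━━━━━┃+                   
     ┃ Sokoban         ┃           ..       
     ┠─────────────────┃           ..       
     ┃██████████       ┃#####      ..       
     ┃█ □  @ □ █       ┃#####      ..       


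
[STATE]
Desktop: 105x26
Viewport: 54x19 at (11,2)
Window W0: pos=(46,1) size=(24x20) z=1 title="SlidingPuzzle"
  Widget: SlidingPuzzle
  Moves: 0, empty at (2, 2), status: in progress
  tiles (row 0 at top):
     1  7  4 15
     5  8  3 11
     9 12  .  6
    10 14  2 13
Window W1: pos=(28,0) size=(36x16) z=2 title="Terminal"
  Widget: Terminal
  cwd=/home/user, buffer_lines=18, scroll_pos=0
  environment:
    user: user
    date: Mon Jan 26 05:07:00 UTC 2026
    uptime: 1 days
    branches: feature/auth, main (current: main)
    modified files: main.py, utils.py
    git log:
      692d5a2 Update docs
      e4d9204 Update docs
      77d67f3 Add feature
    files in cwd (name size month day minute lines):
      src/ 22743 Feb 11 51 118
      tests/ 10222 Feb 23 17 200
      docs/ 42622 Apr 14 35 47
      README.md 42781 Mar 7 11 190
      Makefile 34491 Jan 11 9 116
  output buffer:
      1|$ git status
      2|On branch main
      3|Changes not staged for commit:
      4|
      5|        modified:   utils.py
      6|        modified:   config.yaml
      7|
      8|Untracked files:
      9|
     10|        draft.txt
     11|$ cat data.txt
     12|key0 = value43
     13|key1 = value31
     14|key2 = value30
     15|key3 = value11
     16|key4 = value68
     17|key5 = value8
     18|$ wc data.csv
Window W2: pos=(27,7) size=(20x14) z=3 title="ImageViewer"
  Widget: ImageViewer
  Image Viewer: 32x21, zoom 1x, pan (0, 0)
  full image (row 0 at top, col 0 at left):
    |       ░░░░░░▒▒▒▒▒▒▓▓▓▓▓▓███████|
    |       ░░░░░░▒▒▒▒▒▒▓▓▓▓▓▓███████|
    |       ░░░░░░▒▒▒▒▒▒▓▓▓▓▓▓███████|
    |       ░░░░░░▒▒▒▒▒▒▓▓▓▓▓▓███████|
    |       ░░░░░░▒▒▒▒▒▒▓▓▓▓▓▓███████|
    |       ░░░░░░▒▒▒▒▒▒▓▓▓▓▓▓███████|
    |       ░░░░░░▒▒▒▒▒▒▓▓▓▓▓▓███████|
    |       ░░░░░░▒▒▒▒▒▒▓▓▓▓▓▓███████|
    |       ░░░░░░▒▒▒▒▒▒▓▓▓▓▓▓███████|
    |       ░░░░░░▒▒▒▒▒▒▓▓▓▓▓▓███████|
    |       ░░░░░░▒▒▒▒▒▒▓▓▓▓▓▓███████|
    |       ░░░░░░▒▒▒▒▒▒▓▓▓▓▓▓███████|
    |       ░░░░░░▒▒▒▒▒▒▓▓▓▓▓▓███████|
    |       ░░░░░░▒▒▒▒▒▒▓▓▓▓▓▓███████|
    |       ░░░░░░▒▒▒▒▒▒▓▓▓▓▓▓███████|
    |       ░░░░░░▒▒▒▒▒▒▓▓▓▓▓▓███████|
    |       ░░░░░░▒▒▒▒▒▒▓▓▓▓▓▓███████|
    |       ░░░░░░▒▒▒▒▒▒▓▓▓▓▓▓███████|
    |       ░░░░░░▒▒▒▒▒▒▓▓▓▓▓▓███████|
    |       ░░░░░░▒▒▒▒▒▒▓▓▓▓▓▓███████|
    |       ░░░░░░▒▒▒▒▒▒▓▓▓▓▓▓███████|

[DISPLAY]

                 ┠──────────────────────────────────┨ 
                 ┃$ git status                      ┃─
                 ┃On branch main                    ┃─
                 ┃Changes not staged for commit:    ┃1
                 ┃                                  ┃─
                ┏━━━━━━━━━━━━━━━━━━┓  utils.py      ┃1
                ┃ ImageViewer      ┃  config.yaml   ┃─
                ┠──────────────────┨                ┃ 
                ┃       ░░░░░░▒▒▒▒▒┃                ┃─
                ┃       ░░░░░░▒▒▒▒▒┃                ┃1
                ┃       ░░░░░░▒▒▒▒▒┃                ┃─
                ┃       ░░░░░░▒▒▒▒▒┃                ┃ 
                ┃       ░░░░░░▒▒▒▒▒┃                ┃ 
                ┃       ░░░░░░▒▒▒▒▒┃━━━━━━━━━━━━━━━━┛ 
                ┃       ░░░░░░▒▒▒▒▒┃                  
                ┃       ░░░░░░▒▒▒▒▒┃                  
                ┃       ░░░░░░▒▒▒▒▒┃                  
                ┃       ░░░░░░▒▒▒▒▒┃                  
                ┗━━━━━━━━━━━━━━━━━━┛━━━━━━━━━━━━━━━━━━


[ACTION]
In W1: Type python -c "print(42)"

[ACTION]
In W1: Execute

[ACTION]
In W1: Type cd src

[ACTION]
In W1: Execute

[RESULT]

                 ┠──────────────────────────────────┨ 
                 ┃key0 = value43                    ┃─
                 ┃key1 = value31                    ┃─
                 ┃key2 = value30                    ┃1
                 ┃key3 = value11                    ┃─
                ┏━━━━━━━━━━━━━━━━━━┓                ┃1
                ┃ ImageViewer      ┃                ┃─
                ┠──────────────────┨                ┃ 
                ┃       ░░░░░░▒▒▒▒▒┃(42)"           ┃─
                ┃       ░░░░░░▒▒▒▒▒┃                ┃1
                ┃       ░░░░░░▒▒▒▒▒┃                ┃─
                ┃       ░░░░░░▒▒▒▒▒┃                ┃ 
                ┃       ░░░░░░▒▒▒▒▒┃                ┃ 
                ┃       ░░░░░░▒▒▒▒▒┃━━━━━━━━━━━━━━━━┛ 
                ┃       ░░░░░░▒▒▒▒▒┃                  
                ┃       ░░░░░░▒▒▒▒▒┃                  
                ┃       ░░░░░░▒▒▒▒▒┃                  
                ┃       ░░░░░░▒▒▒▒▒┃                  
                ┗━━━━━━━━━━━━━━━━━━┛━━━━━━━━━━━━━━━━━━


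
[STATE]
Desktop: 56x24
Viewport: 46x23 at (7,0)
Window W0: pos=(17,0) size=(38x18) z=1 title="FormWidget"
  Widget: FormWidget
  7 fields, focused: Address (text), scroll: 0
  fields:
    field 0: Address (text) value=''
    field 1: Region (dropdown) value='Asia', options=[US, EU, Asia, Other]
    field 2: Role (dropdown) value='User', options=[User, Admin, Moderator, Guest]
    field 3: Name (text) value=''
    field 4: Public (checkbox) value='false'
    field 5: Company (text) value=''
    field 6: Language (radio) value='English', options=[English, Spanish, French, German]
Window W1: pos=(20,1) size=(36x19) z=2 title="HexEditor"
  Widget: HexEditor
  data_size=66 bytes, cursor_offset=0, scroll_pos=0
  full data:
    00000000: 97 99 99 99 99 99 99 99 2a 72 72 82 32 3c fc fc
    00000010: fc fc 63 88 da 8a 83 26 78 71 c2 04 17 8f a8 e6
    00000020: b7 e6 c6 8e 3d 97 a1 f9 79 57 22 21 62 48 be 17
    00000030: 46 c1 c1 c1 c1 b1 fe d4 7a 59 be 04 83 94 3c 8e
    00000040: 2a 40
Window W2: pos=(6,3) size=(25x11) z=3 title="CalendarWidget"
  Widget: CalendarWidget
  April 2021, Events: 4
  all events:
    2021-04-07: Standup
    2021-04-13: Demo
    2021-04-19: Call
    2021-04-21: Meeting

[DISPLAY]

          ┏━━━━━━━━━━━━━━━━━━━━━━━━━━━━━━━━━━━
          ┃ F┏━━━━━━━━━━━━━━━━━━━━━━━━━━━━━━━━
          ┠──┃ HexEditor                      
━━━━━━━━━━━━━━━━━━━━━━━┓──────────────────────
 CalendarWidget        ┃97 99 99 99 99 99 99 9
───────────────────────┨fc fc 63 88 da 8a 83 2
       April 2021      ┃b7 e6 c6 8e 3d 97 a1 f
Mo Tu We Th Fr Sa Su   ┃46 c1 c1 c1 c1 b1 fe d
          1  2  3  4   ┃2a 40                 
 5  6  7*  8  9 10 11  ┃                      
12 13* 14 15 16 17 18  ┃                      
19* 20 21* 22 23 24 25 ┃                      
26 27 28 29 30         ┃                      
━━━━━━━━━━━━━━━━━━━━━━━┛                      
          ┃  ┃                                
          ┃  ┃                                
          ┃  ┃                                
          ┗━━┃                                
             ┃                                
             ┗━━━━━━━━━━━━━━━━━━━━━━━━━━━━━━━━
                                              
                                              
                                              


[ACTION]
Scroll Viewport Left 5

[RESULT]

               ┏━━━━━━━━━━━━━━━━━━━━━━━━━━━━━━
               ┃ F┏━━━━━━━━━━━━━━━━━━━━━━━━━━━
               ┠──┃ HexEditor                 
    ┏━━━━━━━━━━━━━━━━━━━━━━━┓─────────────────
    ┃ CalendarWidget        ┃97 99 99 99 99 99
    ┠───────────────────────┨fc fc 63 88 da 8a
    ┃       April 2021      ┃b7 e6 c6 8e 3d 97
    ┃Mo Tu We Th Fr Sa Su   ┃46 c1 c1 c1 c1 b1
    ┃          1  2  3  4   ┃2a 40            
    ┃ 5  6  7*  8  9 10 11  ┃                 
    ┃12 13* 14 15 16 17 18  ┃                 
    ┃19* 20 21* 22 23 24 25 ┃                 
    ┃26 27 28 29 30         ┃                 
    ┗━━━━━━━━━━━━━━━━━━━━━━━┛                 
               ┃  ┃                           
               ┃  ┃                           
               ┃  ┃                           
               ┗━━┃                           
                  ┃                           
                  ┗━━━━━━━━━━━━━━━━━━━━━━━━━━━
                                              
                                              
                                              


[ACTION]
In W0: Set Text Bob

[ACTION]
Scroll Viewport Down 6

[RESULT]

               ┃ F┏━━━━━━━━━━━━━━━━━━━━━━━━━━━
               ┠──┃ HexEditor                 
    ┏━━━━━━━━━━━━━━━━━━━━━━━┓─────────────────
    ┃ CalendarWidget        ┃97 99 99 99 99 99
    ┠───────────────────────┨fc fc 63 88 da 8a
    ┃       April 2021      ┃b7 e6 c6 8e 3d 97
    ┃Mo Tu We Th Fr Sa Su   ┃46 c1 c1 c1 c1 b1
    ┃          1  2  3  4   ┃2a 40            
    ┃ 5  6  7*  8  9 10 11  ┃                 
    ┃12 13* 14 15 16 17 18  ┃                 
    ┃19* 20 21* 22 23 24 25 ┃                 
    ┃26 27 28 29 30         ┃                 
    ┗━━━━━━━━━━━━━━━━━━━━━━━┛                 
               ┃  ┃                           
               ┃  ┃                           
               ┃  ┃                           
               ┗━━┃                           
                  ┃                           
                  ┗━━━━━━━━━━━━━━━━━━━━━━━━━━━
                                              
                                              
                                              
                                              


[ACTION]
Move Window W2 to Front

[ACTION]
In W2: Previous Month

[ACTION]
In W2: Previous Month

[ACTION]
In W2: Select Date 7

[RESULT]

               ┃ F┏━━━━━━━━━━━━━━━━━━━━━━━━━━━
               ┠──┃ HexEditor                 
    ┏━━━━━━━━━━━━━━━━━━━━━━━┓─────────────────
    ┃ CalendarWidget        ┃97 99 99 99 99 99
    ┠───────────────────────┨fc fc 63 88 da 8a
    ┃     February 2021     ┃b7 e6 c6 8e 3d 97
    ┃Mo Tu We Th Fr Sa Su   ┃46 c1 c1 c1 c1 b1
    ┃ 1  2  3  4  5  6 [ 7] ┃2a 40            
    ┃ 8  9 10 11 12 13 14   ┃                 
    ┃15 16 17 18 19 20 21   ┃                 
    ┃22 23 24 25 26 27 28   ┃                 
    ┃                       ┃                 
    ┗━━━━━━━━━━━━━━━━━━━━━━━┛                 
               ┃  ┃                           
               ┃  ┃                           
               ┃  ┃                           
               ┗━━┃                           
                  ┃                           
                  ┗━━━━━━━━━━━━━━━━━━━━━━━━━━━
                                              
                                              
                                              
                                              


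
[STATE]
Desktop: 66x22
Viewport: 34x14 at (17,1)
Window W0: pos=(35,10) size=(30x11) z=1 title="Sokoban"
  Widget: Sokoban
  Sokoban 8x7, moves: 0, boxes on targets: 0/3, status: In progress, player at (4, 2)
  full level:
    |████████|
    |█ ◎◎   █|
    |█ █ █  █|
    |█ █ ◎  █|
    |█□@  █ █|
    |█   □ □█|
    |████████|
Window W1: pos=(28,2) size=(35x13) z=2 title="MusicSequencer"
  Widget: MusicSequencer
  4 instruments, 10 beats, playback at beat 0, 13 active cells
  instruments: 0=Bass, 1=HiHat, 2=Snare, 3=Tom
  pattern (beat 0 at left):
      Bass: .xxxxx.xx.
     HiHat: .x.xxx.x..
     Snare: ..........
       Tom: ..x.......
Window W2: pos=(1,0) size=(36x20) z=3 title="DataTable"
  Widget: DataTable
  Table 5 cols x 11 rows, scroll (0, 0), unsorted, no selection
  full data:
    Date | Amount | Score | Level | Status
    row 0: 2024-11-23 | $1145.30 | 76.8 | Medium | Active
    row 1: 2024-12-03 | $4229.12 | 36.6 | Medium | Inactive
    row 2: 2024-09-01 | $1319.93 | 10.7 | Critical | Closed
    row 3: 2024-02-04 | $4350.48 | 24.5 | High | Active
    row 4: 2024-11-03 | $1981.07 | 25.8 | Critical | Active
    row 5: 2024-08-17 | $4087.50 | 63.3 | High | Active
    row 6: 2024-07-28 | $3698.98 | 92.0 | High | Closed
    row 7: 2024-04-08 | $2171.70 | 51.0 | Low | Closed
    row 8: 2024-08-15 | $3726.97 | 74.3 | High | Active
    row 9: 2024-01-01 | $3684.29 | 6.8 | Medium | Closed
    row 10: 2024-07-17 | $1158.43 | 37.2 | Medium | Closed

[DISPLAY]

                   ┃              
───────────────────┨━━━━━━━━━━━━━━
nt  │Score│Level   ┃quencer       
────┼─────┼────────┃──────────────
5.30│76.8 │Medium  ┃23456789      
9.12│36.6 │Medium  ┃████·██·      
9.93│10.7 │Critical┃·███·█··      
0.48│24.5 │High    ┃········      
1.07│25.8 │Critical┃█·······      
7.50│63.3 │High    ┃              
8.98│92.0 │High    ┃              
1.70│51.0 │Low     ┃              
6.97│74.3 │High    ┃              
4.29│6.8  │Medium  ┃━━━━━━━━━━━━━━


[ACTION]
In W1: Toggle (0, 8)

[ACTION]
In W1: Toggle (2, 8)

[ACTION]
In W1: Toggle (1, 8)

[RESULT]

                   ┃              
───────────────────┨━━━━━━━━━━━━━━
nt  │Score│Level   ┃quencer       
────┼─────┼────────┃──────────────
5.30│76.8 │Medium  ┃23456789      
9.12│36.6 │Medium  ┃████·█··      
9.93│10.7 │Critical┃·███·██·      
0.48│24.5 │High    ┃······█·      
1.07│25.8 │Critical┃█·······      
7.50│63.3 │High    ┃              
8.98│92.0 │High    ┃              
1.70│51.0 │Low     ┃              
6.97│74.3 │High    ┃              
4.29│6.8  │Medium  ┃━━━━━━━━━━━━━━


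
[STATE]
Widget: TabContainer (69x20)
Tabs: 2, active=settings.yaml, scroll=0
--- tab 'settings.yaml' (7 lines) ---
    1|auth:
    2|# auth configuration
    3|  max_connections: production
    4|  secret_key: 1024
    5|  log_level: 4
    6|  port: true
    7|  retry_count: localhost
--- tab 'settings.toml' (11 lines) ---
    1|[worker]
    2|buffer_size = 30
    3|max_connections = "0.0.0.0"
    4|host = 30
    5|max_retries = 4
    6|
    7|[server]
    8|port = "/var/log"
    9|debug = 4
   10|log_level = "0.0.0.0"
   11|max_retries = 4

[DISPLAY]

[settings.yaml]│ settings.toml                                       
─────────────────────────────────────────────────────────────────────
auth:                                                                
# auth configuration                                                 
  max_connections: production                                        
  secret_key: 1024                                                   
  log_level: 4                                                       
  port: true                                                         
  retry_count: localhost                                             
                                                                     
                                                                     
                                                                     
                                                                     
                                                                     
                                                                     
                                                                     
                                                                     
                                                                     
                                                                     
                                                                     


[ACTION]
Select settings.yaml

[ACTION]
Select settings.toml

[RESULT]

 settings.yaml │[settings.toml]                                      
─────────────────────────────────────────────────────────────────────
[worker]                                                             
buffer_size = 30                                                     
max_connections = "0.0.0.0"                                          
host = 30                                                            
max_retries = 4                                                      
                                                                     
[server]                                                             
port = "/var/log"                                                    
debug = 4                                                            
log_level = "0.0.0.0"                                                
max_retries = 4                                                      
                                                                     
                                                                     
                                                                     
                                                                     
                                                                     
                                                                     
                                                                     


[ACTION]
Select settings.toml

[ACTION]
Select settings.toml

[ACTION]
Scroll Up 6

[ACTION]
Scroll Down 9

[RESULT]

 settings.yaml │[settings.toml]                                      
─────────────────────────────────────────────────────────────────────
log_level = "0.0.0.0"                                                
max_retries = 4                                                      
                                                                     
                                                                     
                                                                     
                                                                     
                                                                     
                                                                     
                                                                     
                                                                     
                                                                     
                                                                     
                                                                     
                                                                     
                                                                     
                                                                     
                                                                     
                                                                     


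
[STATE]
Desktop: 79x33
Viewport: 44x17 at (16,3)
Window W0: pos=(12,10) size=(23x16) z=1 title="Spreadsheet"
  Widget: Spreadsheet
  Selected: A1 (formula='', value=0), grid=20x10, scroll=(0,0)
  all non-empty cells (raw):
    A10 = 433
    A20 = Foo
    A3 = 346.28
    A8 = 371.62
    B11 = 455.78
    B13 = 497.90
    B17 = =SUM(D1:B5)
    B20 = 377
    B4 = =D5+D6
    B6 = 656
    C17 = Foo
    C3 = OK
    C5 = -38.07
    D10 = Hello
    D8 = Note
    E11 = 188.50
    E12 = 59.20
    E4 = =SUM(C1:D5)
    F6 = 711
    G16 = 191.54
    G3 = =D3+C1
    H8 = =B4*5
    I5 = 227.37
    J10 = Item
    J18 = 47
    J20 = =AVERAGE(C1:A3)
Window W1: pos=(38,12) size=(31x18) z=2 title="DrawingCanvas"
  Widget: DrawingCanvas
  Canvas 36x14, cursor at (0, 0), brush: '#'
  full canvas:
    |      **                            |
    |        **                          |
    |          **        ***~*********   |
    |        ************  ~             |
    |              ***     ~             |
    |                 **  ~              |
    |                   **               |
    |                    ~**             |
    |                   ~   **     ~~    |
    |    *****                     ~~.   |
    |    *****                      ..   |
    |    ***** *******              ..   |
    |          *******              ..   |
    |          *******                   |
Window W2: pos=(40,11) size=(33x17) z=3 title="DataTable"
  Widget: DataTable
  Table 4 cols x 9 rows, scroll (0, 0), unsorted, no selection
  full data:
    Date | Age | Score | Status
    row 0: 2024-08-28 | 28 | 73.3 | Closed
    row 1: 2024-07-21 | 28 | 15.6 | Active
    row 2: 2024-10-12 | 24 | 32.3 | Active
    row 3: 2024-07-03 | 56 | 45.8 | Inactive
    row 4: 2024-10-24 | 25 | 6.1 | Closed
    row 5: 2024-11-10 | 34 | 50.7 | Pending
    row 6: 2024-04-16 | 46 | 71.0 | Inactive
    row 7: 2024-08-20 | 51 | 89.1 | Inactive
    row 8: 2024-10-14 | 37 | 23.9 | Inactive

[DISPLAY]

                                            
                                            
                                            
                                            
                                            
                                            
                                            
━━━━━━━━━━━━━━━━━━┓                         
readsheet         ┃     ┏━━━━━━━━━━━━━━━━━━━
──────────────────┨   ┏━┃ DataTable         
                  ┃   ┃ ┠───────────────────
    A       B     ┃   ┠─┃Date      │Age│Scor
------------------┃   ┃+┃──────────┼───┼────
      [0]       0 ┃   ┃ ┃2024-08-28│28 │73.3
        0       0 ┃   ┃ ┃2024-07-21│28 │15.6
   346.28       0O┃   ┃ ┃2024-10-12│24 │32.3
        0       0 ┃   ┃ ┃2024-07-03│56 │45.8


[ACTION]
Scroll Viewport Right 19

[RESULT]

                                            
                                            
                                            
                                            
                                            
                                            
                                            
                                            
     ┏━━━━━━━━━━━━━━━━━━━━━━━━━━━━━━━┓      
   ┏━┃ DataTable                     ┃      
   ┃ ┠───────────────────────────────┨      
   ┠─┃Date      │Age│Score│Status    ┃      
   ┃+┃──────────┼───┼─────┼────────  ┃      
   ┃ ┃2024-08-28│28 │73.3 │Closed    ┃      
   ┃ ┃2024-07-21│28 │15.6 │Active    ┃      
   ┃ ┃2024-10-12│24 │32.3 │Active    ┃      
   ┃ ┃2024-07-03│56 │45.8 │Inactive  ┃      


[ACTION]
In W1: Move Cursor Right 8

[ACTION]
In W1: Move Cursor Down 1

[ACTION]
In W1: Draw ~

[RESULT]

                                            
                                            
                                            
                                            
                                            
                                            
                                            
                                            
     ┏━━━━━━━━━━━━━━━━━━━━━━━━━━━━━━━┓      
   ┏━┃ DataTable                     ┃      
   ┃ ┠───────────────────────────────┨      
   ┠─┃Date      │Age│Score│Status    ┃      
   ┃ ┃──────────┼───┼─────┼────────  ┃      
   ┃ ┃2024-08-28│28 │73.3 │Closed    ┃      
   ┃ ┃2024-07-21│28 │15.6 │Active    ┃      
   ┃ ┃2024-10-12│24 │32.3 │Active    ┃      
   ┃ ┃2024-07-03│56 │45.8 │Inactive  ┃      


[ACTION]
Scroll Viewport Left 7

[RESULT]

                                            
                                            
                                            
                                            
                                            
                                            
                                            
━━━━━━┓                                     
      ┃     ┏━━━━━━━━━━━━━━━━━━━━━━━━━━━━━━━
──────┨   ┏━┃ DataTable                     
      ┃   ┃ ┠───────────────────────────────
B     ┃   ┠─┃Date      │Age│Score│Status    
------┃   ┃ ┃──────────┼───┼─────┼────────  
    0 ┃   ┃ ┃2024-08-28│28 │73.3 │Closed    
    0 ┃   ┃ ┃2024-07-21│28 │15.6 │Active    
    0O┃   ┃ ┃2024-10-12│24 │32.3 │Active    
    0 ┃   ┃ ┃2024-07-03│56 │45.8 │Inactive  
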